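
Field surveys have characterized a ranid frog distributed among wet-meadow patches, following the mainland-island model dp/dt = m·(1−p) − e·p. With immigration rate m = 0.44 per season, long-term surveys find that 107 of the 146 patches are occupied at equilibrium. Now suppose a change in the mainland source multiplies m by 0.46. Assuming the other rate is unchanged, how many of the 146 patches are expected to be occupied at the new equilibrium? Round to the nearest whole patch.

81

Observed p* = 107/146 = 0.73288.
Balance m(1−p*) = e·p* gives e = m(1−p*)/p* = 0.44×0.26712/0.73288 = 0.16037.
New p* = m/(m+e) = 0.20240/(0.20240+0.16037) = 0.55793.
Expected occupied = 146 × 0.55793 = 81.46 ≈ 81.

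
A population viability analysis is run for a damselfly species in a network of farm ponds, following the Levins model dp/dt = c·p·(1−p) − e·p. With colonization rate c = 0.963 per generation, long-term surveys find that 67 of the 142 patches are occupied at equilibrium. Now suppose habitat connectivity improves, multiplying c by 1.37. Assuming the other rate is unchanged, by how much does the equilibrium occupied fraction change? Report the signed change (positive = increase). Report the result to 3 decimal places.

Observed p* = 67/142 = 0.47183.
Balance c(1−p*) = e gives e = 0.963×(1 − 0.47183) = 0.50863.
New p* = 1 − e/c = 1 − 0.50863/1.31931 = 0.61447.
Δp* = 0.61447 − 0.47183 = +0.14264.

0.143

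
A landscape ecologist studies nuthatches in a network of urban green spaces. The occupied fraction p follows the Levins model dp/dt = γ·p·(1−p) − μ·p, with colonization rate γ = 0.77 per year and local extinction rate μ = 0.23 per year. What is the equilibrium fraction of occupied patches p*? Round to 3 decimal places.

0.701

Setting dp/dt = 0 and dividing through by p* gives γ·(1−p*) = μ.
So p* = 1 − μ/γ = 1 − 0.23/0.77 = 1 − 0.2987 = 0.7013.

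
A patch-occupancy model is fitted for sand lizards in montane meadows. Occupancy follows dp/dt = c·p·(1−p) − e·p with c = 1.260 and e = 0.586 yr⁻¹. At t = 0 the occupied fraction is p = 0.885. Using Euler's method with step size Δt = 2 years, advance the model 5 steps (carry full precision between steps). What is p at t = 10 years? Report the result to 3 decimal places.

0.536

Update rule: p ← p + [c·p·(1−p) − e·p]·Δt with Δt = 2.
step 1: Δp = -0.78075, p = 0.10425
step 2: Δp = +0.11314, p = 0.21740
step 3: Δp = +0.17395, p = 0.39135
step 4: Δp = +0.14159, p = 0.53294
step 5: Δp = +0.00266, p = 0.53560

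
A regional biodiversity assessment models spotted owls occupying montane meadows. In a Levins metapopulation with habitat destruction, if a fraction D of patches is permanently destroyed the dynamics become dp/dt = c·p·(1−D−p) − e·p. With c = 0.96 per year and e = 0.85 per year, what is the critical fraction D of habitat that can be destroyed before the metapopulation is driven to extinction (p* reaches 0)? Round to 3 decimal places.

0.115

The nontrivial equilibrium is p* = (1−D) − e/c; extinction occurs when this hits zero.
So D_crit = 1 − e/c = 1 − 0.85/0.96 = 1 − 0.8854 = 0.1146.
Note this equals the original equilibrium occupancy — the Levins extinction-debt result.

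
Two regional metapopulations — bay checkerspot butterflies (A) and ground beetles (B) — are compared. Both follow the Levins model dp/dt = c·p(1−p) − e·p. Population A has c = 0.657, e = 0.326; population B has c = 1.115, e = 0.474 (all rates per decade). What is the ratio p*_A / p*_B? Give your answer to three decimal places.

A: p*_A = 1 − 0.326/0.657 = 0.5038.
B: p*_B = 1 − 0.474/1.115 = 0.5749.
p*_A / p*_B = 0.5038/0.5749 = 0.8764.

0.876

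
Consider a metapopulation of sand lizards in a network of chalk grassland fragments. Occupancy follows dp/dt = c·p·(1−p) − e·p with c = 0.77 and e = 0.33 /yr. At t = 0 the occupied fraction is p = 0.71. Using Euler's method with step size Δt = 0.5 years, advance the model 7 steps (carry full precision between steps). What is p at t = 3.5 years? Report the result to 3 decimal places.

0.591

Update rule: p ← p + [c·p·(1−p) − e·p]·Δt with Δt = 0.5.
t = 0.5: p = 0.71000 + (-0.03788) = 0.67212
t = 1: p = 0.67212 + (-0.02606) = 0.64607
t = 1.5: p = 0.64607 + (-0.01856) = 0.62750
t = 2: p = 0.62750 + (-0.01355) = 0.61395
t = 2.5: p = 0.61395 + (-0.01005) = 0.60390
t = 3: p = 0.60390 + (-0.00755) = 0.59635
t = 3.5: p = 0.59635 + (-0.00572) = 0.59063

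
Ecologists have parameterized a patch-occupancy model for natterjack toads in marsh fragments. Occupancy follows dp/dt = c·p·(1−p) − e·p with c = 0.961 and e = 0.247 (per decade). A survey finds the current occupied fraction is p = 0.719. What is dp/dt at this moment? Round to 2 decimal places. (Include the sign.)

Colonization term: c·p·(1−p) = 0.961×0.719×0.2810 = 0.19416.
Extinction term: e·p = 0.17759.
dp/dt = 0.19416 − 0.17759 = 0.01657.

0.02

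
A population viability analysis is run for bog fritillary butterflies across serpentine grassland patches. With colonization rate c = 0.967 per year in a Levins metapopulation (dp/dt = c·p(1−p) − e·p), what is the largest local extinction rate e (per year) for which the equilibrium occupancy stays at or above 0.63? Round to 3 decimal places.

1 − e/c ≥ 0.63 ⇒ e ≤ c(1 − 0.63) = 0.967 × 0.3700.
e_max = 0.3578.

0.358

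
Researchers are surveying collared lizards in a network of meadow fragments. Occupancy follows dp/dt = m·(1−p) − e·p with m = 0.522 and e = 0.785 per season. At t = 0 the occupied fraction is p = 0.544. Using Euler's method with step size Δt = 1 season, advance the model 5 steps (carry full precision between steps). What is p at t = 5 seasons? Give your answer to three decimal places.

0.399

Update rule: p ← p + [m·(1−p) − e·p]·Δt with Δt = 1.
p: 0.54400 → 0.35499  (Δp = -0.18901)
p: 0.35499 → 0.41302  (Δp = +0.05803)
p: 0.41302 → 0.39520  (Δp = -0.01781)
p: 0.39520 → 0.40067  (Δp = +0.00547)
p: 0.40067 → 0.39899  (Δp = -0.00168)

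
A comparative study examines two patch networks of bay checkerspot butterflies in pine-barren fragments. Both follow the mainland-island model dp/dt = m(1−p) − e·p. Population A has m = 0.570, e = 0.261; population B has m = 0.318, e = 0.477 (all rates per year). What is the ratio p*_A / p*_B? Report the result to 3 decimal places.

A: p*_A = m/(m+e) = 0.570/0.8310 = 0.6859.
B: p*_B = 0.318/0.7950 = 0.4000.
p*_A / p*_B = 0.6859/0.4000 = 1.7148.

1.715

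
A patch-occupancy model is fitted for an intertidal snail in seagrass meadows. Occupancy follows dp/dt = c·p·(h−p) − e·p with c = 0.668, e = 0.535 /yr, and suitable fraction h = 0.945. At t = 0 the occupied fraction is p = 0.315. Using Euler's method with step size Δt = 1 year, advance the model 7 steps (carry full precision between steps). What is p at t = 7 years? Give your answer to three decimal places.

Update rule: p ← p + [c·p·(h−p) − e·p]·Δt with Δt = 1.
step 1: Δp = -0.03596, p = 0.27904
step 2: Δp = -0.02515, p = 0.25389
step 3: Δp = -0.01862, p = 0.23527
step 4: Δp = -0.01433, p = 0.22094
step 5: Δp = -0.01134, p = 0.20960
step 6: Δp = -0.00917, p = 0.20043
step 7: Δp = -0.00754, p = 0.19289

0.193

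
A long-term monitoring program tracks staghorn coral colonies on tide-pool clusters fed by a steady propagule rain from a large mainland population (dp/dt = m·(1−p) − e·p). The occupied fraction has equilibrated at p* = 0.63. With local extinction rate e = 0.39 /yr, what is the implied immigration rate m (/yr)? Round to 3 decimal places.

At equilibrium m(1−p*) = e·p*, so m = e·p*/(1−p*).
m = 0.39 × 0.63 / 0.3700 = 0.2457/0.3700 = 0.6641.

0.664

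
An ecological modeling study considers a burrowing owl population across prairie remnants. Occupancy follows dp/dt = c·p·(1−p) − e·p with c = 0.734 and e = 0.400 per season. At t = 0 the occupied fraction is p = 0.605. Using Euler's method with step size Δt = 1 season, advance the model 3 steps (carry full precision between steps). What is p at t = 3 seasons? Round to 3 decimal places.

Update rule: p ← p + [c·p·(1−p) − e·p]·Δt with Δt = 1.
step 1: Δp = -0.06659, p = 0.53841
step 2: Δp = -0.03295, p = 0.50546
step 3: Δp = -0.01871, p = 0.48676

0.487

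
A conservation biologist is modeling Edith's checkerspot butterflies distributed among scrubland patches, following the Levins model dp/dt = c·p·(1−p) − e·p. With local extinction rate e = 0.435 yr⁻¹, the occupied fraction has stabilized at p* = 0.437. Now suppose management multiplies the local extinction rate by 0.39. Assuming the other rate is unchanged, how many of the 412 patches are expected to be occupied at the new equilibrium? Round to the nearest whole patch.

322

Balance c(1−p*) = e gives c = e/(1 − 0.43700) = 0.435/0.56300 = 0.77265.
New p* = 1 − e/c = 1 − 0.16965/0.77265 = 0.78043.
Expected occupied = 412 × 0.78043 = 321.54 ≈ 322.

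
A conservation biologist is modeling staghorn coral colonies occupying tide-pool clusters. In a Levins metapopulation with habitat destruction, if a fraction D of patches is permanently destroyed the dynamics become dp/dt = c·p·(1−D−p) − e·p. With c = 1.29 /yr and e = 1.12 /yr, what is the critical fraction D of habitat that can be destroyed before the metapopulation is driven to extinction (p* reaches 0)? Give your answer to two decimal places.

The nontrivial equilibrium is p* = (1−D) − e/c; extinction occurs when this hits zero.
So D_crit = 1 − e/c = 1 − 1.12/1.29 = 1 − 0.8682 = 0.1318.
Note this equals the original equilibrium occupancy — the Levins extinction-debt result.

0.13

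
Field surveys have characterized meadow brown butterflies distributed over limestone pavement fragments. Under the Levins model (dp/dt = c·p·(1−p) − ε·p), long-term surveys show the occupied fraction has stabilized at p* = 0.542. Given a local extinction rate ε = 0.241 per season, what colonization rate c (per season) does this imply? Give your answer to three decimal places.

At equilibrium c(1−p*) = ε, so c = ε/(1−p*).
c = 0.241/(1 − 0.542) = 0.241/0.4580 = 0.5262.

0.526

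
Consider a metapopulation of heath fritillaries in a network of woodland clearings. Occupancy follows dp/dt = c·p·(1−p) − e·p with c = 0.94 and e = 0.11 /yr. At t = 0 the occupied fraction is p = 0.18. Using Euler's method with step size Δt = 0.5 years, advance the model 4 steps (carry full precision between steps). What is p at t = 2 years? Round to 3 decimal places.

Update rule: p ← p + [c·p·(1−p) − e·p]·Δt with Δt = 0.5.
step 1: Δp = +0.05947, p = 0.23947
step 2: Δp = +0.07243, p = 0.31190
step 3: Δp = +0.08372, p = 0.39562
step 4: Δp = +0.09062, p = 0.48624

0.486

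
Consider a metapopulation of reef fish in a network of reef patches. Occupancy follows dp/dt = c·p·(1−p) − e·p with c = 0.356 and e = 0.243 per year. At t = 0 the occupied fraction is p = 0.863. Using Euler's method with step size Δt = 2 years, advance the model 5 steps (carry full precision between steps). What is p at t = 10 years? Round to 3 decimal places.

Update rule: p ← p + [c·p·(1−p) − e·p]·Δt with Δt = 2.
step 1: Δp = -0.33524, p = 0.52776
step 2: Δp = -0.07904, p = 0.44872
step 3: Δp = -0.04195, p = 0.40677
step 4: Δp = -0.02588, p = 0.38089
step 5: Δp = -0.01721, p = 0.36368

0.364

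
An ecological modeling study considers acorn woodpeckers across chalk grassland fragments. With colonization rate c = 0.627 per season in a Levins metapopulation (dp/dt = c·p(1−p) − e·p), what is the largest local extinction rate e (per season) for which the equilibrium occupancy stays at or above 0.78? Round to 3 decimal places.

1 − e/c ≥ 0.78 ⇒ e ≤ c(1 − 0.78) = 0.627 × 0.2200.
e_max = 0.1379.

0.138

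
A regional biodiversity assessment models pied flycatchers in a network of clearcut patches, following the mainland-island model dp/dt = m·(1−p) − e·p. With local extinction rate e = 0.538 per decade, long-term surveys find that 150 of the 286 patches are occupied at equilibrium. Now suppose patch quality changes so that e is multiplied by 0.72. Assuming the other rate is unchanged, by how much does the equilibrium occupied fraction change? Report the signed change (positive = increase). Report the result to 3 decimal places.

Observed p* = 150/286 = 0.52448.
Balance m(1−p*) = e·p* gives m = e·p*/(1−p*) = 0.538×0.52448/0.47552 = 0.59339.
New p* = m/(m+e) = 0.59339/(0.59339+0.38736) = 0.60504.
Δp* = 0.60504 − 0.52448 = +0.08056.

0.081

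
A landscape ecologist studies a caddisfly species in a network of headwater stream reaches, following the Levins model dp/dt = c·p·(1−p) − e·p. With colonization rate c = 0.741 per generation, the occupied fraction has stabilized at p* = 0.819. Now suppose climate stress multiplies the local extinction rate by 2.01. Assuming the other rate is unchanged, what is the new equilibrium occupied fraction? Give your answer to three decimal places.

0.636

Balance c(1−p*) = e gives e = 0.741×(1 − 0.81900) = 0.13412.
New p* = 1 − e/c = 1 − 0.26958/0.74100 = 0.63619.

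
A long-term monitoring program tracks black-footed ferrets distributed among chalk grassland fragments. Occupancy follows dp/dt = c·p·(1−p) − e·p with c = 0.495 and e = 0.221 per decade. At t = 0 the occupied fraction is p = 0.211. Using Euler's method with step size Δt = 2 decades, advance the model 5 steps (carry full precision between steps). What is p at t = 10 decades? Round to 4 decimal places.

0.5155

Update rule: p ← p + [c·p·(1−p) − e·p]·Δt with Δt = 2.
p: 0.21100 → 0.28255  (Δp = +0.07155)
p: 0.28255 → 0.35835  (Δp = +0.07580)
p: 0.35835 → 0.42760  (Δp = +0.06924)
p: 0.42760 → 0.48091  (Δp = +0.05331)
p: 0.48091 → 0.51549  (Δp = +0.03458)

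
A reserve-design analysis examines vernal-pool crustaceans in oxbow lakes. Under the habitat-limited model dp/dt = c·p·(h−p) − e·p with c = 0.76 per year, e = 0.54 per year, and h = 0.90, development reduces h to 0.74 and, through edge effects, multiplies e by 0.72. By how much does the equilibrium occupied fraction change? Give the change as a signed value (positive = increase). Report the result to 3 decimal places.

0.039

Before: p* = h − e/c = 0.90 − 0.54/0.76 = 0.90 − 0.7105 = 0.1895.
After: c = 0.76, e = 0.3888, h = 0.74; p* = 0.74 − 0.3888/0.76 = 0.2284.
Δp* = 0.2284 − 0.1895 = +0.0389.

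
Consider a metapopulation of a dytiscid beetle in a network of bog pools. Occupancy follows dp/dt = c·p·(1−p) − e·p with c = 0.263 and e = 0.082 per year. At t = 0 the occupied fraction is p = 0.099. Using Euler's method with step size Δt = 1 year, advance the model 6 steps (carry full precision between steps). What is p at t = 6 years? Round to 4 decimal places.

Update rule: p ← p + [c·p·(1−p) − e·p]·Δt with Δt = 1.
  1  |  dp/dt·Δt = +0.015341  |  p_1 = 0.114341
  2  |  dp/dt·Δt = +0.017257  |  p_2 = 0.131599
  3  |  dp/dt·Δt = +0.019265  |  p_3 = 0.150863
  4  |  dp/dt·Δt = +0.021320  |  p_4 = 0.172184
  5  |  dp/dt·Δt = +0.023368  |  p_5 = 0.195552
  6  |  dp/dt·Δt = +0.025338  |  p_6 = 0.220889

0.2209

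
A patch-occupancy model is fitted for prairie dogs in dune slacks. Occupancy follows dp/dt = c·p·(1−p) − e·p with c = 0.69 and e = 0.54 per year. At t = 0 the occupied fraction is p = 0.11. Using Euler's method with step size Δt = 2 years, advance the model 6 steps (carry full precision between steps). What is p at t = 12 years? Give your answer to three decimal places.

0.190

Update rule: p ← p + [c·p·(1−p) − e·p]·Δt with Δt = 2.
step 1: Δp = +0.01630, p = 0.12630
step 2: Δp = +0.01588, p = 0.14218
step 3: Δp = +0.01476, p = 0.15694
step 4: Δp = +0.01309, p = 0.17003
step 5: Δp = +0.01111, p = 0.18114
step 6: Δp = +0.00906, p = 0.19020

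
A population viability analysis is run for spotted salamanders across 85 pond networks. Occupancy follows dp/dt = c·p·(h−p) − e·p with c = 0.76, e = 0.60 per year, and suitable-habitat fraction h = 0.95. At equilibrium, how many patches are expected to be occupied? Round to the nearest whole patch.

14

p* = h − e/c = 0.95 − 0.7895 = 0.1605.
Expected occupied patches = N × p* = 85 × 0.1605 = 13.64 ≈ 14.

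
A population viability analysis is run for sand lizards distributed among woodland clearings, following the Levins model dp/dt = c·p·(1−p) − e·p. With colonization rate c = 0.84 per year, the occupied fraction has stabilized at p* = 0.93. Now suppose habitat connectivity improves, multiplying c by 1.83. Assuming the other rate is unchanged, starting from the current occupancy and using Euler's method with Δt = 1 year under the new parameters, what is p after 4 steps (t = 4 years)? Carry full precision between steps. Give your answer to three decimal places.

Balance c(1−p*) = e gives e = 0.84×(1 − 0.93000) = 0.05880.
Starting from p₀ = 0.93000; update p ← p + (dp/dt)·Δt with the new parameters.
  1  |  dp/dt·Δt = +0.045388  |  p_1 = 0.975388
  2  |  dp/dt·Δt = -0.020450  |  p_2 = 0.954938
  3  |  dp/dt·Δt = +0.009998  |  p_3 = 0.964936
  4  |  dp/dt·Δt = -0.004727  |  p_4 = 0.960208

0.960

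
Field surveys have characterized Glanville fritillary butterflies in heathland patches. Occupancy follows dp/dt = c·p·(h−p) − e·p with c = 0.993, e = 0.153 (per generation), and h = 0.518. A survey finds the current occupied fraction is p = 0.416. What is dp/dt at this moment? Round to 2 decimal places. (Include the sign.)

-0.02

Colonization term: c·p·(h−p) = 0.993×0.416×0.1020 = 0.04213.
Extinction term: e·p = 0.06365.
dp/dt = 0.04213 − 0.06365 = -0.02151.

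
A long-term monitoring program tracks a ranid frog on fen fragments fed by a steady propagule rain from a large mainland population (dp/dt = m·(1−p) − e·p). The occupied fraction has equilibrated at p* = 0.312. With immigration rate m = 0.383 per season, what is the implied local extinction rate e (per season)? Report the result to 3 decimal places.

0.845

At equilibrium m(1−p*) = e·p*, so e = m(1−p*)/p*.
e = 0.383 × 0.6880 / 0.312 = 0.8446.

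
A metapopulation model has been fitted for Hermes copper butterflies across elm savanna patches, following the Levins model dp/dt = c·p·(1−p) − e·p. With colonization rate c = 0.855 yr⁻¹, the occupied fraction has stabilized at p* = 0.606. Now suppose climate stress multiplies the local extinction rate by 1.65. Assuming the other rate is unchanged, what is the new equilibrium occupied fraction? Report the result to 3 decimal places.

Balance c(1−p*) = e gives e = 0.855×(1 − 0.60600) = 0.33687.
New p* = 1 − e/c = 1 − 0.55584/0.85500 = 0.34989.

0.350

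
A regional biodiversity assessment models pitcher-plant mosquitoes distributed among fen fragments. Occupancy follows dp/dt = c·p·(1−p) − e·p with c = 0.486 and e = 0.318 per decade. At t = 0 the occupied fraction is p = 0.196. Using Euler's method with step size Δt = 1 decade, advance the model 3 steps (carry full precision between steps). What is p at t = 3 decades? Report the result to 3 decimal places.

0.237

Update rule: p ← p + [c·p·(1−p) − e·p]·Δt with Δt = 1.
  1  |  dp/dt·Δt = +0.014258  |  p_1 = 0.210258
  2  |  dp/dt·Δt = +0.013838  |  p_2 = 0.224096
  3  |  dp/dt·Δt = +0.013242  |  p_3 = 0.237338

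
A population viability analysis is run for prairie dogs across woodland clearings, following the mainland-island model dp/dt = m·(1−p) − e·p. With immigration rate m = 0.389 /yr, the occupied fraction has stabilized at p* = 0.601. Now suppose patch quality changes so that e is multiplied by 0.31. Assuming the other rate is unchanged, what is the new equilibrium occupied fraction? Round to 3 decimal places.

0.829

Balance m(1−p*) = e·p* gives e = m(1−p*)/p* = 0.389×0.39900/0.60100 = 0.25825.
New p* = m/(m+e) = 0.38900/(0.38900+0.08006) = 0.82932.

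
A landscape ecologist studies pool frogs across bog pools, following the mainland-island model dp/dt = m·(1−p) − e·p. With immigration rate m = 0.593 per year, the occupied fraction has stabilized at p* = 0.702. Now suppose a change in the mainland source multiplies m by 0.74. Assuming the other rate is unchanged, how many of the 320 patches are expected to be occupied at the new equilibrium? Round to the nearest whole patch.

203

Balance m(1−p*) = e·p* gives e = m(1−p*)/p* = 0.593×0.29800/0.70200 = 0.25173.
New p* = m/(m+e) = 0.43882/(0.43882+0.25173) = 0.63546.
Expected occupied = 320 × 0.63546 = 203.35 ≈ 203.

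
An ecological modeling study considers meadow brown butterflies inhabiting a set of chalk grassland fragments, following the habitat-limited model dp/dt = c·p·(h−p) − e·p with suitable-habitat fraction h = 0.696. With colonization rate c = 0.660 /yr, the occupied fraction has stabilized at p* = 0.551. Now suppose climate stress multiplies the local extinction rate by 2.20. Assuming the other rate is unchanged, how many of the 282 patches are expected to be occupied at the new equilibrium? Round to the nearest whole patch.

106

Balance c(h−p*) = e gives e = 0.660×(0.696 − 0.55100) = 0.09570.
New p* = 0.696 − e/c = 0.696 − 0.21054/0.66000 = 0.37700.
Expected occupied = 282 × 0.37700 = 106.31 ≈ 106.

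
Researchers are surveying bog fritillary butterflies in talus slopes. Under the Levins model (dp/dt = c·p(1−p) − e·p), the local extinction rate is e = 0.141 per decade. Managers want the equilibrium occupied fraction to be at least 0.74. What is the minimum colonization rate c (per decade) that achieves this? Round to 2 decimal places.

0.54

p* = 1 − e/c ≥ 0.74 requires e/c ≤ 0.2600, i.e. c ≥ e/0.2600.
c_min = 0.141/0.2600 = 0.5423.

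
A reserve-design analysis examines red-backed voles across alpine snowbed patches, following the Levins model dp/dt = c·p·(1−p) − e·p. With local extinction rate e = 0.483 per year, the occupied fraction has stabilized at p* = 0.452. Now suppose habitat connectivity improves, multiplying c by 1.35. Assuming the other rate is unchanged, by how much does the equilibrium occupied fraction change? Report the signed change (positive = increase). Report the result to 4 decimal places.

Balance c(1−p*) = e gives c = e/(1 − 0.45200) = 0.483/0.54800 = 0.88139.
New p* = 1 − e/c = 1 − 0.48300/1.18988 = 0.59408.
Δp* = 0.59408 − 0.45200 = +0.14208.

0.1421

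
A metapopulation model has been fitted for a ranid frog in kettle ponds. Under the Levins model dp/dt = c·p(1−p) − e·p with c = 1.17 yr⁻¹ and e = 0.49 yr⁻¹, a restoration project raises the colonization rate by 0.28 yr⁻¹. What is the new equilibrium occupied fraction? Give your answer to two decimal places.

0.66

Before: p* = 1 − 0.49/1.17 = 0.5812.
After the change, c = 1.45, e = 0.49, so p* = 1 − 0.49/1.45 = 0.6621.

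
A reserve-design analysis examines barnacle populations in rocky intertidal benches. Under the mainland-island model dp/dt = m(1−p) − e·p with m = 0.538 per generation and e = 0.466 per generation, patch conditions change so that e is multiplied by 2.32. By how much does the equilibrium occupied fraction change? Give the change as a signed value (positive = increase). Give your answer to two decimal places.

Before: p* = 0.538/(0.538+0.466) = 0.5359.
After: m = 0.538, e = 1.08112; p* = 0.538/1.6191 = 0.3323.
Δp* = 0.3323 − 0.5359 = -0.2036.

-0.20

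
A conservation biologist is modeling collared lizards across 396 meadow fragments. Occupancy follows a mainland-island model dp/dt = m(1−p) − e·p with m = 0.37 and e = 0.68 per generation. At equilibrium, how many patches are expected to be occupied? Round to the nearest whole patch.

140

p* = m/(m+e) = 0.37/1.0500 = 0.3524.
Expected occupied patches = N × p* = 396 × 0.3524 = 139.54 ≈ 140.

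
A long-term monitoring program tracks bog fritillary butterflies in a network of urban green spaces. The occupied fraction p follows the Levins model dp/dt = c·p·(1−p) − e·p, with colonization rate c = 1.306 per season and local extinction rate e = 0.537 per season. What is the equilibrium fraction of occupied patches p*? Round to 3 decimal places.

0.589

At equilibrium, colonization balances extinction: c·p*·(1−p*) = e·p*.
So p* = 1 − e/c = 1 − 0.537/1.306 = 1 − 0.4112 = 0.5888.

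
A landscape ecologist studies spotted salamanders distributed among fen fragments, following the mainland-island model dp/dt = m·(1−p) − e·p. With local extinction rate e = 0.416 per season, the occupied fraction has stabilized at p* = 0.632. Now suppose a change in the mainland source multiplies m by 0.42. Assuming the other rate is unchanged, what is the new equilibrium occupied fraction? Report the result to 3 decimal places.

0.419

Balance m(1−p*) = e·p* gives m = e·p*/(1−p*) = 0.416×0.63200/0.36800 = 0.71443.
New p* = m/(m+e) = 0.30006/(0.30006+0.41600) = 0.41904.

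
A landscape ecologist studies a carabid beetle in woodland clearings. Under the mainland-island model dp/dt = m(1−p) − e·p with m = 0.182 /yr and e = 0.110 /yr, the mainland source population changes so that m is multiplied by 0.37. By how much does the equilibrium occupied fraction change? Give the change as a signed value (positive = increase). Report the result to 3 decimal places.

Before: p* = 0.182/(0.182+0.110) = 0.6233.
After: m = 0.06734, e = 0.11; p* = 0.06734/0.1773 = 0.3797.
Δp* = 0.3797 − 0.6233 = -0.2436.

-0.244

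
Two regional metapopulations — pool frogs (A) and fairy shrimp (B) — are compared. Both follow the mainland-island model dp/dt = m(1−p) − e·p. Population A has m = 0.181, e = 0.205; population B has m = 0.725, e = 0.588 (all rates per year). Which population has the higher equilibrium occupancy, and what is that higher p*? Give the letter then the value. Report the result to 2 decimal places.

A: p*_A = m/(m+e) = 0.181/0.3860 = 0.4689.
B: p*_B = 0.725/1.3130 = 0.5522.
B is higher at 0.5522.

B, 0.55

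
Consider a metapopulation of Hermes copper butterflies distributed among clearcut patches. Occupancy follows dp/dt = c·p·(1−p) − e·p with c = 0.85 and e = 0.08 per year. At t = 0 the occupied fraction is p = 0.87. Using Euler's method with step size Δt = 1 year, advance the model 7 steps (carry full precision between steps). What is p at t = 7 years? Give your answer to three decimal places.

Update rule: p ← p + [c·p·(1−p) − e·p]·Δt with Δt = 1.
step 1: Δp = +0.02654, p = 0.89653
step 2: Δp = +0.00712, p = 0.90366
step 3: Δp = +0.00171, p = 0.90537
step 4: Δp = +0.00040, p = 0.90576
step 5: Δp = +0.00009, p = 0.90586
step 6: Δp = +0.00002, p = 0.90588
step 7: Δp = +0.00000, p = 0.90588

0.906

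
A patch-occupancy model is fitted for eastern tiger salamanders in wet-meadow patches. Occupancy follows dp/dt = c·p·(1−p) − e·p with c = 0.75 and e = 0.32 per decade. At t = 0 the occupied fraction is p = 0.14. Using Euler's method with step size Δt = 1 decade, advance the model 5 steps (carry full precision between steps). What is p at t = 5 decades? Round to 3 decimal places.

0.418

Update rule: p ← p + [c·p·(1−p) − e·p]·Δt with Δt = 1.
t = 1: p = 0.14000 + (+0.04550) = 0.18550
t = 2: p = 0.18550 + (+0.05396) = 0.23946
t = 3: p = 0.23946 + (+0.05996) = 0.29942
t = 4: p = 0.29942 + (+0.06151) = 0.36093
t = 5: p = 0.36093 + (+0.05750) = 0.41843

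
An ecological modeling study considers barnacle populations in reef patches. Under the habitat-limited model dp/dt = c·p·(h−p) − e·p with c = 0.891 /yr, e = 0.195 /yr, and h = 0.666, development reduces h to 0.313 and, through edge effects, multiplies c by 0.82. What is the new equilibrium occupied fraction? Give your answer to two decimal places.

0.05

Before: p* = h − e/c = 0.666 − 0.195/0.891 = 0.666 − 0.2189 = 0.4471.
After: c = 0.73062, e = 0.195, h = 0.313; p* = 0.313 − 0.195/0.73062 = 0.0461.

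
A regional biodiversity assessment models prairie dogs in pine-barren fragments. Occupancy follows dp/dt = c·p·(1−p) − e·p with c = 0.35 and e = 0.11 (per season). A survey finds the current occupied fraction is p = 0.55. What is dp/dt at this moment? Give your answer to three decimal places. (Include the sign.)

Colonization term: c·p·(1−p) = 0.35×0.55×0.4500 = 0.08662.
Extinction term: e·p = 0.06050.
dp/dt = 0.08662 − 0.06050 = 0.02612.

0.026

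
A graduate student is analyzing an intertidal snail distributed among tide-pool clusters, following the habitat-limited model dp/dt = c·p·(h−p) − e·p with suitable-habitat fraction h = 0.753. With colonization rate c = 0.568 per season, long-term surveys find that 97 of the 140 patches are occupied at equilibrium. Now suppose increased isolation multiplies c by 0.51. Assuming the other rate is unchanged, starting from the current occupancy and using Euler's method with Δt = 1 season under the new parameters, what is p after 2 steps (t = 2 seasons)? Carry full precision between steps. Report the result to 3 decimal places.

Observed p* = 97/140 = 0.69286.
Balance c(h−p*) = e gives e = 0.568×(0.753 − 0.69286) = 0.03416.
Starting from p₀ = 0.69286; update p ← p + (dp/dt)·Δt with the new parameters.
t = 1: p = 0.69286 + (-0.01160) = 0.68126
t = 2: p = 0.68126 + (-0.00911) = 0.67214

0.672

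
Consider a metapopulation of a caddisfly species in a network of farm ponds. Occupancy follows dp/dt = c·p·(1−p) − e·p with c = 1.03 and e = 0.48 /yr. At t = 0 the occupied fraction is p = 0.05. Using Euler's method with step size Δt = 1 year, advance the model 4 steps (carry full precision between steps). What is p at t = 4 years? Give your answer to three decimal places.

0.220

Update rule: p ← p + [c·p·(1−p) − e·p]·Δt with Δt = 1.
t = 1: p = 0.05000 + (+0.02493) = 0.07493
t = 2: p = 0.07493 + (+0.03543) = 0.11035
t = 3: p = 0.11035 + (+0.04815) = 0.15850
t = 4: p = 0.15850 + (+0.06130) = 0.21980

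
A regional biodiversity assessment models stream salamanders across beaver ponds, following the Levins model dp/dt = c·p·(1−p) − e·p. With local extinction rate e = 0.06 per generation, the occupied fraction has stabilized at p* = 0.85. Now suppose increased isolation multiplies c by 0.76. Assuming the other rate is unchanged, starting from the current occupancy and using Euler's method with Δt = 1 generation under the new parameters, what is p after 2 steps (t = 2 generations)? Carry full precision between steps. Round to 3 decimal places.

0.829

Balance c(1−p*) = e gives c = e/(1 − 0.85000) = 0.06/0.15000 = 0.40000.
Starting from p₀ = 0.85000; update p ← p + (dp/dt)·Δt with the new parameters.
p: 0.85000 → 0.83776  (Δp = -0.01224)
p: 0.83776 → 0.82881  (Δp = -0.00895)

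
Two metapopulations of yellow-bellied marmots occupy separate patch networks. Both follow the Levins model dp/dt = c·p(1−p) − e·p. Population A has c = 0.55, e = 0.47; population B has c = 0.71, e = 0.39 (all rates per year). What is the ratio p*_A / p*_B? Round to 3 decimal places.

0.323

A: p*_A = 1 − 0.47/0.55 = 0.1455.
B: p*_B = 1 − 0.39/0.71 = 0.4507.
p*_A / p*_B = 0.1455/0.4507 = 0.3227.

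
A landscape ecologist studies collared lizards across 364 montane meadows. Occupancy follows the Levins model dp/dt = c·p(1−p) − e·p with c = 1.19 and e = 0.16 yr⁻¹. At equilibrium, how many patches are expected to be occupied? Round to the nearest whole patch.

p* = 1 − e/c = 1 − 0.16/1.19 = 0.8655.
Expected occupied patches = N × p* = 364 × 0.8655 = 315.06 ≈ 315.

315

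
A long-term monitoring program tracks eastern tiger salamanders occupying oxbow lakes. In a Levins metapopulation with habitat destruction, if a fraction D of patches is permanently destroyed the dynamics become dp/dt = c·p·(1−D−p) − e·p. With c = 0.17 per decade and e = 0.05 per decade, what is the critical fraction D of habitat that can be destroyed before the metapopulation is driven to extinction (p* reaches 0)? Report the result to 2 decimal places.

The nontrivial equilibrium is p* = (1−D) − e/c; extinction occurs when this hits zero.
So D_crit = 1 − e/c = 1 − 0.05/0.17 = 1 − 0.2941 = 0.7059.
This equals the undisturbed p*, a classic result of Lande's extension.

0.71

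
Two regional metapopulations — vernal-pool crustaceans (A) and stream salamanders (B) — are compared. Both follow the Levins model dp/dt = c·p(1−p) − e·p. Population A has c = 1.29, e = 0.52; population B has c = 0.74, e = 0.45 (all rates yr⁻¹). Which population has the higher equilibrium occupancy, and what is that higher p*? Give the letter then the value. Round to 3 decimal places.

A: p*_A = 1 − 0.52/1.29 = 0.5969.
B: p*_B = 1 − 0.45/0.74 = 0.3919.
A is higher at 0.5969.

A, 0.597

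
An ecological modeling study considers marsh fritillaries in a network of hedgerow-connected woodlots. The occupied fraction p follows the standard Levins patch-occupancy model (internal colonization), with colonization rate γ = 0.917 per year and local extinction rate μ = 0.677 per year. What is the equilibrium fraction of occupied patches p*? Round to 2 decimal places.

At equilibrium, colonization balances extinction: γ·p*·(1−p*) = μ·p*.
So p* = 1 − μ/γ = 1 − 0.677/0.917 = 1 − 0.7383 = 0.2617.

0.26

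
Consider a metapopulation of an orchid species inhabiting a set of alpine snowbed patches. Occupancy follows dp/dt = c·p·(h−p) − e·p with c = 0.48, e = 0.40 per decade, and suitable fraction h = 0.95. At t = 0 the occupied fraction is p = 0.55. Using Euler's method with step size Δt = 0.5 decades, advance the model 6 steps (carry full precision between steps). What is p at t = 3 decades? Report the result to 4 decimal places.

0.3379

Update rule: p ← p + [c·p·(h−p) − e·p]·Δt with Δt = 0.5.
  1  |  dp/dt·Δt = -0.057200  |  p_1 = 0.492800
  2  |  dp/dt·Δt = -0.044486  |  p_2 = 0.448314
  3  |  dp/dt·Δt = -0.035684  |  p_3 = 0.412630
  4  |  dp/dt·Δt = -0.029310  |  p_4 = 0.383321
  5  |  dp/dt·Δt = -0.024531  |  p_5 = 0.358789
  6  |  dp/dt·Δt = -0.020849  |  p_6 = 0.337940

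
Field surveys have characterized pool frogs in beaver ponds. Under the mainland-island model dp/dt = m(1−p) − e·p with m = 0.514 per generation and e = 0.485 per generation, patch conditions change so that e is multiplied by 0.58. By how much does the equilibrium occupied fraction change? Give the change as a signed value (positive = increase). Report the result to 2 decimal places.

Before: p* = 0.514/(0.514+0.485) = 0.5145.
After: m = 0.514, e = 0.2813; p* = 0.514/0.7953 = 0.6463.
Δp* = 0.6463 − 0.5145 = +0.1318.

0.13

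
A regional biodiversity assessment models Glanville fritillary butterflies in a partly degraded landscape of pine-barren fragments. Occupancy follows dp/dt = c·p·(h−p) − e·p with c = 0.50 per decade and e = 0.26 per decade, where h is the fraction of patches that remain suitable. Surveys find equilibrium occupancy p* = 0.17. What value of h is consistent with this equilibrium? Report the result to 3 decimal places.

0.690

At equilibrium c(h−p*) = e, so h = p* + e/c.
h = 0.17 + 0.26/0.50 = 0.17 + 0.5200 = 0.6900.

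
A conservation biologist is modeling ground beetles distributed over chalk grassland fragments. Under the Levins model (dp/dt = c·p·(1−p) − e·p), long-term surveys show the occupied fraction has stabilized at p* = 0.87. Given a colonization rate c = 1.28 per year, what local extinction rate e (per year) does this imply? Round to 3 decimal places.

0.166

At equilibrium c(1−p*) = e.
e = 1.28 × (1 − 0.87) = 1.28 × 0.1300 = 0.1664.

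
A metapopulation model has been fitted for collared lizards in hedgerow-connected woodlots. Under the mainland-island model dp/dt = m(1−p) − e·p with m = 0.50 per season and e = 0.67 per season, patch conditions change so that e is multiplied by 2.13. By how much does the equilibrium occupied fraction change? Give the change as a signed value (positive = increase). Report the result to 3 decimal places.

-0.168

Before: p* = 0.50/(0.50+0.67) = 0.4274.
After: m = 0.5, e = 1.4271; p* = 0.5/1.9271 = 0.2595.
Δp* = 0.2595 − 0.4274 = -0.1679.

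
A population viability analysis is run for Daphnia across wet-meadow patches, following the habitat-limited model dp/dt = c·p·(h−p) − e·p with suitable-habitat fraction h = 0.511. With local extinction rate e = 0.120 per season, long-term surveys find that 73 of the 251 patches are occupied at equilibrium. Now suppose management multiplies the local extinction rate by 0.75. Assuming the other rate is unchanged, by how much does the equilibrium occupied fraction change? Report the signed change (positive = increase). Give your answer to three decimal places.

0.055

Observed p* = 73/251 = 0.29084.
Balance c(h−p*) = e gives c = e/(0.511 − 0.29084) = 0.120/0.22016 = 0.54506.
New p* = 0.511 − e/c = 0.511 − 0.09000/0.54506 = 0.34588.
Δp* = 0.34588 − 0.29084 = +0.05504.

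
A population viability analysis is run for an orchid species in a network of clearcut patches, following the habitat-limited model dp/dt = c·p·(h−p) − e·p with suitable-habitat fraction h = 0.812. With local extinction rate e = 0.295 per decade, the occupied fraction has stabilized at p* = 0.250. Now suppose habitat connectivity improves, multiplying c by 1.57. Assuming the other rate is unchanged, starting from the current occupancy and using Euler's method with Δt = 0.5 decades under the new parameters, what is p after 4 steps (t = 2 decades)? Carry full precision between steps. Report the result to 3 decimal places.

0.329

Balance c(h−p*) = e gives c = e/(0.812 − 0.25000) = 0.295/0.56200 = 0.52491.
Starting from p₀ = 0.25000; update p ← p + (dp/dt)·Δt with the new parameters.
  1  |  dp/dt·Δt = +0.021019  |  p_1 = 0.271019
  2  |  dp/dt·Δt = +0.020439  |  p_2 = 0.291457
  3  |  dp/dt·Δt = +0.019525  |  p_3 = 0.310983
  4  |  dp/dt·Δt = +0.018331  |  p_4 = 0.329314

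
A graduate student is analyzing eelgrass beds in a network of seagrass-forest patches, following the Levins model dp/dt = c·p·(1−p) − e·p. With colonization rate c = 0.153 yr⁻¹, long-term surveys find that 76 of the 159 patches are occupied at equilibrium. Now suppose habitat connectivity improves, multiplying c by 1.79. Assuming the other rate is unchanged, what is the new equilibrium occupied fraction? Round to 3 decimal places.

Observed p* = 76/159 = 0.47799.
Balance c(1−p*) = e gives e = 0.153×(1 − 0.47799) = 0.07987.
New p* = 1 − e/c = 1 − 0.07987/0.27387 = 0.70837.

0.708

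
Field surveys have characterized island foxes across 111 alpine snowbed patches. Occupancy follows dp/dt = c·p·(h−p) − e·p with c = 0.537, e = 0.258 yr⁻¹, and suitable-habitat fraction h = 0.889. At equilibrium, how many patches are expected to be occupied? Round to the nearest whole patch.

p* = h − e/c = 0.889 − 0.4804 = 0.4086.
Expected occupied patches = N × p* = 111 × 0.4086 = 45.35 ≈ 45.

45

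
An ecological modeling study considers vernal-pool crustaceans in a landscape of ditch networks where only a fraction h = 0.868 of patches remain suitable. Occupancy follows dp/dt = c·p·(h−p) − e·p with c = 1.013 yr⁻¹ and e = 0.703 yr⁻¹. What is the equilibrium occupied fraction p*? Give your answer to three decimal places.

Setting dp/dt = 0 and dividing by p* gives c·(h−p*) = e.
So p* = h − e/c = 0.868 − 0.703/1.013 = 0.868 − 0.6940 = 0.1740.

0.174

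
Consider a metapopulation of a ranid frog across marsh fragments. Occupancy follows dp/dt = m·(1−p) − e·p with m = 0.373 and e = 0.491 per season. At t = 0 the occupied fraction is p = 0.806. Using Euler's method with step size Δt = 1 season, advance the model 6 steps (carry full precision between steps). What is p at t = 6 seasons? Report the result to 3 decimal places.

Update rule: p ← p + [m·(1−p) − e·p]·Δt with Δt = 1.
step 1: Δp = -0.32338, p = 0.48262
step 2: Δp = -0.04398, p = 0.43864
step 3: Δp = -0.00598, p = 0.43265
step 4: Δp = -0.00081, p = 0.43184
step 5: Δp = -0.00011, p = 0.43173
step 6: Δp = -0.00002, p = 0.43172

0.432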